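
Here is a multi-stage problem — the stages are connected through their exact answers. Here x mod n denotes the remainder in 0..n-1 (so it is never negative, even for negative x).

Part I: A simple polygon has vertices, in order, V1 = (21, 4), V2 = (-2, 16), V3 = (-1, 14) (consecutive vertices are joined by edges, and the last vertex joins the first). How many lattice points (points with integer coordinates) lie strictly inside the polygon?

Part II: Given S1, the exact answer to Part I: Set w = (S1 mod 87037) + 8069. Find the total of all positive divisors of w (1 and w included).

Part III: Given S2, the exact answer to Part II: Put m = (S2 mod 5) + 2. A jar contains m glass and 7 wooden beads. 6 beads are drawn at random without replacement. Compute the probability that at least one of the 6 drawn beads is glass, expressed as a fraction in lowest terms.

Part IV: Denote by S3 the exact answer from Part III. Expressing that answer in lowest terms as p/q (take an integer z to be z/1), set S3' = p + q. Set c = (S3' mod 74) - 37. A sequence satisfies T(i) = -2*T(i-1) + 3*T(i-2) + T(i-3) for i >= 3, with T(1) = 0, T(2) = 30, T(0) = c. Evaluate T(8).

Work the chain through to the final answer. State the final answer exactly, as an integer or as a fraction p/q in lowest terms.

10792

Part I: cross terms: (21*16 - -2*4)=344, (-2*14 - -1*16)=-12, (-1*4 - 21*14)=-298; twice the area = |34| = 34; area = 17; boundary points = 1 + 1 + 2 = 4; strictly interior points = area - boundary/2 + 1 = 16; answer 16
Part II: S1 = 16; w = 8085; 8085 = 3 * 5 * 7^2 * 11; sigma = (1 + 3) * (1 + 5) * (1 + 7 + 49) * (1 + 11) = 4 * 6 * 57 * 12 = 16416; answer 16416
Part III: S2 = 16416; m = 3; total draws C(10,6) = 210; complement C(7,6) = 7; favorable 210 - 7 = 203; P = 29/30; answer 29/30
Part IV: S3 = 29/30; threaded value p + q = 59; c = 22; T(3) = -2*(30) + 3*(0) + 1*(22) = -38; iterating: T(3)=-38, T(4)=166, T(5)=-416, T(6)=1292, T(7)=-3666, T(8)=10792; answer 10792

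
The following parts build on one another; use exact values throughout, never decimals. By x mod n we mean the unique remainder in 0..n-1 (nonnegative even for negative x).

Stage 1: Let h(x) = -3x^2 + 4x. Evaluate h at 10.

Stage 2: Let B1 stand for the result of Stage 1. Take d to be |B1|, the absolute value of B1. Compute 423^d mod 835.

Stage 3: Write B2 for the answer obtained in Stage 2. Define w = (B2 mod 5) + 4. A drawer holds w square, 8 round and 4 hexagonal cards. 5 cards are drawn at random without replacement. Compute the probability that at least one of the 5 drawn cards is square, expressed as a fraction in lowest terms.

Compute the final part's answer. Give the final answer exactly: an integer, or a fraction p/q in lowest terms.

Stage 1: -3*(10)^2 + 4*(10)^1 = (-300) + (40) = -260; answer -260
Stage 2: B1 = -260; d = 260; squarings mod 835: 423^1=423, 423^2=239, 423^4=341, 423^8=216, 423^16=731, 423^32=796, 423^64=686, 423^128=491, 423^256=601; 423^260 = 423^4 * 423^256 = 366 (mod 835); answer 366
Stage 3: B2 = 366; w = 5; total draws C(17,5) = 6188; complement C(12,5) = 792; favorable 6188 - 792 = 5396; P = 1349/1547; answer 1349/1547

1349/1547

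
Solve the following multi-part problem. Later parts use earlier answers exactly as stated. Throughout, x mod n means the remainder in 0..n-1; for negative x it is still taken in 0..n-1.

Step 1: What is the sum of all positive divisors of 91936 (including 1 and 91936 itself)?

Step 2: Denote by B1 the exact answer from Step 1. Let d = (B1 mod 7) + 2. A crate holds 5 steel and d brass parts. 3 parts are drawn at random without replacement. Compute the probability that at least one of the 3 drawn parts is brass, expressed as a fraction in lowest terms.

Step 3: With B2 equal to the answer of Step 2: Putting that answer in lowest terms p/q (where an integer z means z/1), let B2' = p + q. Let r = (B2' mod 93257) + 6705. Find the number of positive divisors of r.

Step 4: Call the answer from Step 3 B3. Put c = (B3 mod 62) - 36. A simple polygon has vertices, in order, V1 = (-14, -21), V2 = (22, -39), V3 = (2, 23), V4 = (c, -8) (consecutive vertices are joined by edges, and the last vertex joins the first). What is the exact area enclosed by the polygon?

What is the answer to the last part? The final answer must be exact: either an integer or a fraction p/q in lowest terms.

1436

Step 1: 91936 = 2^5 * 13^2 * 17; sigma = (1 + 2 + 4 + 8 + 16 + 32) * (1 + 13 + 169) * (1 + 17) = 63 * 183 * 18 = 207522; answer 207522
Step 2: B1 = 207522; d = 2; total draws C(7,3) = 35; complement C(5,3) = 10; favorable 35 - 10 = 25; P = 5/7; answer 5/7
Step 3: B2 = 5/7; threaded value p + q = 12; r = 6717; 6717 = 3 * 2239; number of divisors = (1+1) * (1+1) = 4; answer 4
Step 4: B3 = 4; c = -32; cross terms: (-14*-39 - 22*-21)=1008, (22*23 - 2*-39)=584, (2*-8 - -32*23)=720, (-32*-21 - -14*-8)=560; twice the area = |2872| = 2872; area = 1436; answer 1436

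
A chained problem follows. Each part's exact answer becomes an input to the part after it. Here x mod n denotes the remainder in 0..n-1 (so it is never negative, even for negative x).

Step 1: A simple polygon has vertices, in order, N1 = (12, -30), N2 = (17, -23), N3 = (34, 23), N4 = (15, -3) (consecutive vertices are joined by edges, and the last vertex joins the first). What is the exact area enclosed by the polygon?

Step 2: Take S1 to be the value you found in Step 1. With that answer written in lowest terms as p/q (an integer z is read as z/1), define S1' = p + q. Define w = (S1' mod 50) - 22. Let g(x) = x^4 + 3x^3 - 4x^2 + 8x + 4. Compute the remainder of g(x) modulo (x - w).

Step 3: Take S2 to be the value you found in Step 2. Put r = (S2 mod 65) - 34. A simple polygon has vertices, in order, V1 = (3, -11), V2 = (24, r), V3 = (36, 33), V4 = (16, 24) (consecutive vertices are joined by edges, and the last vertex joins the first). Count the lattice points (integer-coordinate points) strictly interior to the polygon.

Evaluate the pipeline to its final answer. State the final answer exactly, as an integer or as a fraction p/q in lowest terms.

396

Step 1: cross terms: (12*-23 - 17*-30)=234, (17*23 - 34*-23)=1173, (34*-3 - 15*23)=-447, (15*-30 - 12*-3)=-414; twice the area = |546| = 546; area = 273; answer 273
Step 2: S1 = 273; threaded value p + q = 274; w = 2; remainder = value at the root: 1*(2)^4 + 3*(2)^3 - 4*(2)^2 + 8*(2)^1 + 4 = (16) + (24) + (-16) + (16) + (4) = 44; answer 44
Step 3: S2 = 44; r = 10; cross terms: (3*10 - 24*-11)=294, (24*33 - 36*10)=432, (36*24 - 16*33)=336, (16*-11 - 3*24)=-248; twice the area = |814| = 814; area = 407; boundary points = 21 + 1 + 1 + 1 = 24; strictly interior points = area - boundary/2 + 1 = 396; answer 396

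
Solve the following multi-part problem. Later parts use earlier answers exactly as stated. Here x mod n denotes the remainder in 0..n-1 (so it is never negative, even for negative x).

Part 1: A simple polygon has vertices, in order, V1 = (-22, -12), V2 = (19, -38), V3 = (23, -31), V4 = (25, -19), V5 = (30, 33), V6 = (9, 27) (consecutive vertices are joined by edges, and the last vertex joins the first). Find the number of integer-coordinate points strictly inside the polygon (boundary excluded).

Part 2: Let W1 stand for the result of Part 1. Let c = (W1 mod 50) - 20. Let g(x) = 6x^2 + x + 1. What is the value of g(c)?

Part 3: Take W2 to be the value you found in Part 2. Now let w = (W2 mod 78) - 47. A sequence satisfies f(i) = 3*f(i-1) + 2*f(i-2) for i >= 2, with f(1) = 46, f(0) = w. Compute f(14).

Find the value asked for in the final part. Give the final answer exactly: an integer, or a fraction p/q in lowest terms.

Part 1: cross terms: (-22*-38 - 19*-12)=1064, (19*-31 - 23*-38)=285, (23*-19 - 25*-31)=338, (25*33 - 30*-19)=1395, (30*27 - 9*33)=513, (9*-12 - -22*27)=486; twice the area = |4081| = 4081; area = 4081/2; boundary points = 1 + 1 + 2 + 1 + 3 + 1 = 9; strictly interior points = area - boundary/2 + 1 = 2037; answer 2037
Part 2: W1 = 2037; c = 17; 6*(17)^2 + 1*(17)^1 + 1 = (1734) + (17) + (1) = 1752; answer 1752
Part 3: W2 = 1752; w = -11; f(2) = 3*(46) + 2*(-11) = 116; iterating: f(2)=116, f(3)=440, f(4)=1552, f(5)=5536, f(6)=19712, f(7)=70208, f(8)=250048, f(9)=890560, f(10)=3171776, f(11)=11296448, f(12)=40232896, f(13)=143291584, f(14)=510340544; answer 510340544

510340544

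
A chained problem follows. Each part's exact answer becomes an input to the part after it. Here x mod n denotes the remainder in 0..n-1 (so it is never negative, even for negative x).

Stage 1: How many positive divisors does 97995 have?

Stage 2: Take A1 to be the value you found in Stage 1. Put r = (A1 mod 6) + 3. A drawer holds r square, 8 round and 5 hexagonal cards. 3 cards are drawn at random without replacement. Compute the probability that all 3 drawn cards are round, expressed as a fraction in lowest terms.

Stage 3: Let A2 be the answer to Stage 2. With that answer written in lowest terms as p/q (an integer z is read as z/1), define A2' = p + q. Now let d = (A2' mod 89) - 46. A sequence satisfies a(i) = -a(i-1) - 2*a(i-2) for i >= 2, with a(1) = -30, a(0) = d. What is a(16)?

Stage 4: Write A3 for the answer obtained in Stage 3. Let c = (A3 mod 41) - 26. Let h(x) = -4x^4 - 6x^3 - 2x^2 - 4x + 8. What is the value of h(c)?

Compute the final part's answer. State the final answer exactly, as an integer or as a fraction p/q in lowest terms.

Stage 1: 97995 = 3 * 5 * 47 * 139; number of divisors = (1+1) * (1+1) * (1+1) * (1+1) = 16; answer 16
Stage 2: A1 = 16; r = 7; total draws C(20,3) = 1140; favorable C(8,3) = 56; P = 14/285; answer 14/285
Stage 3: A2 = 14/285; threaded value p + q = 299; d = -14; a(2) = -1*(-30) - 2*(-14) = 58; iterating: a(2)=58, a(3)=2, a(4)=-118, a(5)=114, a(6)=122, a(7)=-350, a(8)=106, a(9)=594, a(10)=-806, a(11)=-382, a(12)=1994, a(13)=-1230, a(14)=-2758, a(15)=5218, a(16)=298; answer 298
Stage 4: A3 = 298; c = -15; -4*(-15)^4 - 6*(-15)^3 - 2*(-15)^2 - 4*(-15)^1 + 8 = (-202500) + (20250) + (-450) + (60) + (8) = -182632; answer -182632

-182632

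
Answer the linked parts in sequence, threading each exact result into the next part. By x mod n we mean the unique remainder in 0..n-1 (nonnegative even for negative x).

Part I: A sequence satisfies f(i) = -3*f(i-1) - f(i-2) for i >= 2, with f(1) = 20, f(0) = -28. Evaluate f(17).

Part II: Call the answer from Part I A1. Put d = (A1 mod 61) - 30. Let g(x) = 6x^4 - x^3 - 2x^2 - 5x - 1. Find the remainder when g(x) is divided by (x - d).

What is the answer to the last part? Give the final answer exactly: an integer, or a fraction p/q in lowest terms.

9

Part I: f(2) = -3*(20) - 1*(-28) = -32; iterating: f(2)=-32, f(3)=76, f(4)=-196, f(5)=512, f(6)=-1340, f(7)=3508, f(8)=-9184, f(9)=24044, f(10)=-62948, f(11)=164800, f(12)=-431452, f(13)=1129556, f(14)=-2957216, f(15)=7742092, f(16)=-20269060, f(17)=53065088; answer 53065088
Part II: A1 = 53065088; d = -1; remainder = value at the root: 6*(-1)^4 - 1*(-1)^3 - 2*(-1)^2 - 5*(-1)^1 - 1 = (6) + (1) + (-2) + (5) + (-1) = 9; answer 9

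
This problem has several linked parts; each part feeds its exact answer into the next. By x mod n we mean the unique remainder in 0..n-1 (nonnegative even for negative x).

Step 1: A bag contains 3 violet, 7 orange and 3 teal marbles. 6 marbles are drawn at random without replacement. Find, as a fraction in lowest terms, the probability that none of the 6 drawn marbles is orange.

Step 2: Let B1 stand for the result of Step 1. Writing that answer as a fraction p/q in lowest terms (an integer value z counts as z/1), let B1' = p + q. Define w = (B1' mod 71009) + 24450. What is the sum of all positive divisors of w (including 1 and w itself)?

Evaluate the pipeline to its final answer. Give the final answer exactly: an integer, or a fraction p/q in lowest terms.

26496

Step 1: total draws C(13,6) = 1716; favorable C(6,6) = 1; P = 1/1716; answer 1/1716
Step 2: B1 = 1/1716; threaded value p + q = 1717; w = 26167; 26167 = 137 * 191; sigma = (1 + 137) * (1 + 191) = 138 * 192 = 26496; answer 26496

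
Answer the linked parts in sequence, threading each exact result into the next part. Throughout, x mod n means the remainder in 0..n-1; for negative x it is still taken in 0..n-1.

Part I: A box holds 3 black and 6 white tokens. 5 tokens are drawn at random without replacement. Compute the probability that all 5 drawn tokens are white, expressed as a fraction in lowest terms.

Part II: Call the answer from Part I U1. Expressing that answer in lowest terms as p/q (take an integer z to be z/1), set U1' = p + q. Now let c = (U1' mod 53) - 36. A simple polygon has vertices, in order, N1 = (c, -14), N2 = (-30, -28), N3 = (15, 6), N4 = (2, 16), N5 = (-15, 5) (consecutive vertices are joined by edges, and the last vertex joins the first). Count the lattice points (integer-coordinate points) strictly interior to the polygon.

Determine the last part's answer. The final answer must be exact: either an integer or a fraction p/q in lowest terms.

483

Part I: total draws C(9,5) = 126; favorable C(6,5) = 6; P = 1/21; answer 1/21
Part II: U1 = 1/21; threaded value p + q = 22; c = -14; cross terms: (-14*-28 - -30*-14)=-28, (-30*6 - 15*-28)=240, (15*16 - 2*6)=228, (2*5 - -15*16)=250, (-15*-14 - -14*5)=280; twice the area = |970| = 970; area = 485; boundary points = 2 + 1 + 1 + 1 + 1 = 6; strictly interior points = area - boundary/2 + 1 = 483; answer 483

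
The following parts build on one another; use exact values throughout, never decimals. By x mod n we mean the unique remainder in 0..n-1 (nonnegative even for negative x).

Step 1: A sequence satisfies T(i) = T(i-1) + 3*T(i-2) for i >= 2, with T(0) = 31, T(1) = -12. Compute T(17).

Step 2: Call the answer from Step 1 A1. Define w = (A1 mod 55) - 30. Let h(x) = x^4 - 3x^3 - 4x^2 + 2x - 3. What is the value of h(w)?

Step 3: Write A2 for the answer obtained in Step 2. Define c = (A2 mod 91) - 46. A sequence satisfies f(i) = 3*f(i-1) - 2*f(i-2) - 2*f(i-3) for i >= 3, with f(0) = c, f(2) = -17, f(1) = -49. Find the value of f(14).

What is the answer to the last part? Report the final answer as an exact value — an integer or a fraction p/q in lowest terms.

Step 1: T(2) = 1*(-12) + 3*(31) = 81; iterating: T(2)=81, T(3)=45, T(4)=288, T(5)=423, T(6)=1287, T(7)=2556, T(8)=6417, T(9)=14085, T(10)=33336, T(11)=75591, T(12)=175599, T(13)=402372, T(14)=929169, T(15)=2136285, T(16)=4923792, T(17)=11332647; answer 11332647
Step 2: A1 = 11332647; w = -23; 1*(-23)^4 - 3*(-23)^3 - 4*(-23)^2 + 2*(-23)^1 - 3 = (279841) + (36501) + (-2116) + (-46) + (-3) = 314177; answer 314177
Step 3: A2 = 314177; c = -1; f(3) = 3*(-17) - 2*(-49) - 2*(-1) = 49; iterating: f(3)=49, f(4)=279, f(5)=773, f(6)=1663, f(7)=2885, f(8)=3783, f(9)=2253, f(10)=-6577, f(11)=-31803, f(12)=-86761, f(13)=-183523, f(14)=-313441; answer -313441

-313441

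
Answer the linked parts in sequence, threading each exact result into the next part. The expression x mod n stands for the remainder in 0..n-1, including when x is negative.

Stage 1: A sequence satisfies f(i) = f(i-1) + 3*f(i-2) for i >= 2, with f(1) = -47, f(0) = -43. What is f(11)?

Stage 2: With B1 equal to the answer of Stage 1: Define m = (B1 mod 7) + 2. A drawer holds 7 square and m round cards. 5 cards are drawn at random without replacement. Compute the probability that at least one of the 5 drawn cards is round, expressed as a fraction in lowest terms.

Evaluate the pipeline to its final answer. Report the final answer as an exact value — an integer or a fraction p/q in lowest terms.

142/143

Stage 1: f(2) = 1*(-47) + 3*(-43) = -176; iterating: f(2)=-176, f(3)=-317, f(4)=-845, f(5)=-1796, f(6)=-4331, f(7)=-9719, f(8)=-22712, f(9)=-51869, f(10)=-120005, f(11)=-275612; answer -275612
Stage 2: B1 = -275612; m = 8; total draws C(15,5) = 3003; complement C(7,5) = 21; favorable 3003 - 21 = 2982; P = 142/143; answer 142/143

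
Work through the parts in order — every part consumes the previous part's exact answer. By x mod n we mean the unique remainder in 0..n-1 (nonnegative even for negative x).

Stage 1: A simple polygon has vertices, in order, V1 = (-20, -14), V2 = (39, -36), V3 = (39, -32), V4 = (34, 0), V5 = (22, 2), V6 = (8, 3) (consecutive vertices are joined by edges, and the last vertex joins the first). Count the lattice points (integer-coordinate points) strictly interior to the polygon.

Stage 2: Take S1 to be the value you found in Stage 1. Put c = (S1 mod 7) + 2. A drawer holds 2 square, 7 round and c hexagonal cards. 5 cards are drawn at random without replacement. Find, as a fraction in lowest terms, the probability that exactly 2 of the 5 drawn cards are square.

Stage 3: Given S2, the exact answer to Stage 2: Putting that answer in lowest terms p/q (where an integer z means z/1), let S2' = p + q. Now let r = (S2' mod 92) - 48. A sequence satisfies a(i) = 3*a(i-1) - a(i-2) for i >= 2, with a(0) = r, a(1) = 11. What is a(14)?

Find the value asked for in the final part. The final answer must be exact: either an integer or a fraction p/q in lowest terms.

8230248

Stage 1: cross terms: (-20*-36 - 39*-14)=1266, (39*-32 - 39*-36)=156, (39*0 - 34*-32)=1088, (34*2 - 22*0)=68, (22*3 - 8*2)=50, (8*-14 - -20*3)=-52; twice the area = |2576| = 2576; area = 1288; boundary points = 1 + 4 + 1 + 2 + 1 + 1 = 10; strictly interior points = area - boundary/2 + 1 = 1284; answer 1284
Stage 2: S1 = 1284; c = 5; total draws C(14,5) = 2002; favorable C(2,2)*C(12,3) = 220; P = 10/91; answer 10/91
Stage 3: S2 = 10/91; threaded value p + q = 101; r = -39; a(2) = 3*(11) - 1*(-39) = 72; iterating: a(2)=72, a(3)=205, a(4)=543, a(5)=1424, a(6)=3729, a(7)=9763, a(8)=25560, a(9)=66917, a(10)=175191, a(11)=458656, a(12)=1200777, a(13)=3143675, a(14)=8230248; answer 8230248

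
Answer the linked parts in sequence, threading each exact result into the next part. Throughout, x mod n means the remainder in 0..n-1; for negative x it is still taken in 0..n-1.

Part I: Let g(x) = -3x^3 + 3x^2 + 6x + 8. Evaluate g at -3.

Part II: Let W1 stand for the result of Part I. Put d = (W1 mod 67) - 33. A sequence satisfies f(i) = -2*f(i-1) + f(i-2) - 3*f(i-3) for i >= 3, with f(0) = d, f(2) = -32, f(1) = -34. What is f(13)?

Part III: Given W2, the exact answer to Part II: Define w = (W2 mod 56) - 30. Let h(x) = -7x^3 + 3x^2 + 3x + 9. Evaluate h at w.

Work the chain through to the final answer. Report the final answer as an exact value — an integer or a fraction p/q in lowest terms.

3761

Part I: -3*(-3)^3 + 3*(-3)^2 + 6*(-3)^1 + 8 = (81) + (27) + (-18) + (8) = 98; answer 98
Part II: W1 = 98; d = -2; f(3) = -2*(-32) + 1*(-34) - 3*(-2) = 36; iterating: f(3)=36, f(4)=-2, f(5)=136, f(6)=-382, f(7)=906, f(8)=-2602, f(9)=7256, f(10)=-19832, f(11)=54726, f(12)=-151052, f(13)=416326; answer 416326
Part III: W2 = 416326; w = -8; -7*(-8)^3 + 3*(-8)^2 + 3*(-8)^1 + 9 = (3584) + (192) + (-24) + (9) = 3761; answer 3761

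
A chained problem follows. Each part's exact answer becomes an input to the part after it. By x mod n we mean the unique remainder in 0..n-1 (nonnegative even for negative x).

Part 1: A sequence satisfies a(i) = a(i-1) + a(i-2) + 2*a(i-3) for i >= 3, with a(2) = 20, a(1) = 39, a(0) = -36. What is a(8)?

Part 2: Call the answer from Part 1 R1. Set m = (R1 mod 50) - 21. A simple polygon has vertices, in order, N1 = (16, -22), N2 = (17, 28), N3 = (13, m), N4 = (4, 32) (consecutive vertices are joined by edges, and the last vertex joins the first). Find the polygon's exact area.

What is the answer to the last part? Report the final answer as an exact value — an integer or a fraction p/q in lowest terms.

Part 1: a(3) = 1*(20) + 1*(39) + 2*(-36) = -13; iterating: a(3)=-13, a(4)=85, a(5)=112, a(6)=171, a(7)=453, a(8)=848; answer 848
Part 2: R1 = 848; m = 27; cross terms: (16*28 - 17*-22)=822, (17*27 - 13*28)=95, (13*32 - 4*27)=308, (4*-22 - 16*32)=-600; twice the area = |625| = 625; area = 625/2; answer 625/2

625/2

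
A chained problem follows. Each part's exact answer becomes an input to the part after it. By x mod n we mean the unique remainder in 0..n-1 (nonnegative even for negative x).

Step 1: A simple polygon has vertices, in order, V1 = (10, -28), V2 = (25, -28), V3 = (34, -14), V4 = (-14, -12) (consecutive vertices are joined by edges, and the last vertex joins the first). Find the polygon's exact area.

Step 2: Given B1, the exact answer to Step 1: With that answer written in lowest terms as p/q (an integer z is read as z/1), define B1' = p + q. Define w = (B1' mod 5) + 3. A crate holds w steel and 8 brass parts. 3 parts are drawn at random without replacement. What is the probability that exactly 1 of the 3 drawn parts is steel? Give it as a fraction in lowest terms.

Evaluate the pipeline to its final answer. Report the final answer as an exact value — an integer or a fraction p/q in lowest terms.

Step 1: cross terms: (10*-28 - 25*-28)=420, (25*-14 - 34*-28)=602, (34*-12 - -14*-14)=-604, (-14*-28 - 10*-12)=512; twice the area = |930| = 930; area = 465; answer 465
Step 2: B1 = 465; threaded value p + q = 466; w = 4; total draws C(12,3) = 220; favorable C(4,1)*C(8,2) = 112; P = 28/55; answer 28/55

28/55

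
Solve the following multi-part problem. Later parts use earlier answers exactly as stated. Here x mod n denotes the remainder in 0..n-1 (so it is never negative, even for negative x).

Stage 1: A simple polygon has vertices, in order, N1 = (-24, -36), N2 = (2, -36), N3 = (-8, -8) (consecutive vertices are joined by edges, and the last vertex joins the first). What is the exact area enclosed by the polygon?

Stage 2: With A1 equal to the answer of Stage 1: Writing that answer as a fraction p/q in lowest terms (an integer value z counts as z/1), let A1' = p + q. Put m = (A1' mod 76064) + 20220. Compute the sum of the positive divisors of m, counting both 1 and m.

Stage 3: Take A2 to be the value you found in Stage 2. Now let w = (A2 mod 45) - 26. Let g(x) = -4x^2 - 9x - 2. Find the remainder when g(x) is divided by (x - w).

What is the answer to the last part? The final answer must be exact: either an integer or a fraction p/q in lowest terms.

-2472

Stage 1: cross terms: (-24*-36 - 2*-36)=936, (2*-8 - -8*-36)=-304, (-8*-36 - -24*-8)=96; twice the area = |728| = 728; area = 364; answer 364
Stage 2: A1 = 364; threaded value p + q = 365; m = 20585; 20585 = 5 * 23 * 179; sigma = (1 + 5) * (1 + 23) * (1 + 179) = 6 * 24 * 180 = 25920; answer 25920
Stage 3: A2 = 25920; w = -26; remainder = value at the root: -4*(-26)^2 - 9*(-26)^1 - 2 = (-2704) + (234) + (-2) = -2472; answer -2472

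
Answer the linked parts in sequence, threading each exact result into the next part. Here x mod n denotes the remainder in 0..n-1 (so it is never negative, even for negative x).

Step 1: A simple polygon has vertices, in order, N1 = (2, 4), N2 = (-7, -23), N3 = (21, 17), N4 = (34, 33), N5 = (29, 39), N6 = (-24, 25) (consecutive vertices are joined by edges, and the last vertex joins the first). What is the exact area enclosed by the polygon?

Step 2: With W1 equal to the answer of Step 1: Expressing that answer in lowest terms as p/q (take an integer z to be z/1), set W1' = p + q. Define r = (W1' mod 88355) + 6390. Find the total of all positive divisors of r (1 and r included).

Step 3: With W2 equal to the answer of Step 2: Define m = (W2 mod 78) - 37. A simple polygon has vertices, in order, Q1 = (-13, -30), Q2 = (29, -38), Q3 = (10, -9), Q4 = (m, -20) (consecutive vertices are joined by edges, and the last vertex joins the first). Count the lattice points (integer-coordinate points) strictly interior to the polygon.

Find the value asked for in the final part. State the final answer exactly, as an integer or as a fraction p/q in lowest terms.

Step 1: cross terms: (2*-23 - -7*4)=-18, (-7*17 - 21*-23)=364, (21*33 - 34*17)=115, (34*39 - 29*33)=369, (29*25 - -24*39)=1661, (-24*4 - 2*25)=-146; twice the area = |2345| = 2345; area = 2345/2; answer 2345/2
Step 2: W1 = 2345/2; threaded value p + q = 2347; r = 8737; 8737 is prime, so its only divisors are 1 and 8737; sigma = 1 + 8737 = 8738; answer 8738
Step 3: W2 = 8738; m = -35; cross terms: (-13*-38 - 29*-30)=1364, (29*-9 - 10*-38)=119, (10*-20 - -35*-9)=-515, (-35*-30 - -13*-20)=790; twice the area = |1758| = 1758; area = 879; boundary points = 2 + 1 + 1 + 2 = 6; strictly interior points = area - boundary/2 + 1 = 877; answer 877

877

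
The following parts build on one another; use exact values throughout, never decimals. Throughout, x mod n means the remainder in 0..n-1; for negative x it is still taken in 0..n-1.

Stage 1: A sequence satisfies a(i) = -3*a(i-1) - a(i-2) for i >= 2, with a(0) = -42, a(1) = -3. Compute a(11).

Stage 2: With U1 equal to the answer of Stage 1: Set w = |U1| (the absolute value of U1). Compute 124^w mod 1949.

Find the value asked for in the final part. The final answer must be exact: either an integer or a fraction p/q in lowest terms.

1087

Stage 1: a(2) = -3*(-3) - 1*(-42) = 51; iterating: a(2)=51, a(3)=-150, a(4)=399, a(5)=-1047, a(6)=2742, a(7)=-7179, a(8)=18795, a(9)=-49206, a(10)=128823, a(11)=-337263; answer -337263
Stage 2: U1 = -337263; w = 337263; squarings mod 1949: 124^1=124, 124^2=1733, 124^4=1829, 124^8=757, 124^16=43, 124^32=1849, 124^64=255, 124^128=708, 124^256=371, 124^512=1211, 124^1024=873, 124^2048=70, 124^4096=1002, 124^8192=269, 124^16384=248, 124^32768=1085, 124^65536=29, 124^131072=841, 124^262144=1743; 124^337263 = 124^1 * 124^2 * 124^4 * 124^8 * 124^32 * 124^64 * 124^256 * 124^1024 * 124^8192 * 124^65536 * 124^262144 = 1087 (mod 1949); answer 1087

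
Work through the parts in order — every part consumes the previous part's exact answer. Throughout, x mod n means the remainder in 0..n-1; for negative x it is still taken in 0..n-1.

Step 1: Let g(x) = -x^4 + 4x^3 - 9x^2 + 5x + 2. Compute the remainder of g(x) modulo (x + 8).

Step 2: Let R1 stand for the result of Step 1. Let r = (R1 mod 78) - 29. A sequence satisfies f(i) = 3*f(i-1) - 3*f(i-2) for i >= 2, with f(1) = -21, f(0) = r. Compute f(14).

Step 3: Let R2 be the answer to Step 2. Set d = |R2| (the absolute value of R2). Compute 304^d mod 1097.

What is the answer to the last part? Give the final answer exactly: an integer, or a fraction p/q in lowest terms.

Step 1: remainder = value at the root: -1*(-8)^4 + 4*(-8)^3 - 9*(-8)^2 + 5*(-8)^1 + 2 = (-4096) + (-2048) + (-576) + (-40) + (2) = -6758; answer -6758
Step 2: R1 = -6758; r = -1; f(2) = 3*(-21) - 3*(-1) = -60; iterating: f(2)=-60, f(3)=-117, f(4)=-171, f(5)=-162, f(6)=27, f(7)=567, f(8)=1620, f(9)=3159, f(10)=4617, f(11)=4374, f(12)=-729, f(13)=-15309, f(14)=-43740; answer -43740
Step 3: R2 = -43740; d = 43740; squarings mod 1097: 304^1=304, 304^2=268, 304^4=519, 304^8=596, 304^16=885, 304^32=1064, 304^64=1089, 304^128=64, 304^256=805, 304^512=795, 304^1024=153, 304^2048=372, 304^4096=162, 304^8192=1013, 304^16384=474, 304^32768=888; 304^43740 = 304^4 * 304^8 * 304^16 * 304^64 * 304^128 * 304^512 * 304^2048 * 304^8192 * 304^32768 = 785 (mod 1097); answer 785

785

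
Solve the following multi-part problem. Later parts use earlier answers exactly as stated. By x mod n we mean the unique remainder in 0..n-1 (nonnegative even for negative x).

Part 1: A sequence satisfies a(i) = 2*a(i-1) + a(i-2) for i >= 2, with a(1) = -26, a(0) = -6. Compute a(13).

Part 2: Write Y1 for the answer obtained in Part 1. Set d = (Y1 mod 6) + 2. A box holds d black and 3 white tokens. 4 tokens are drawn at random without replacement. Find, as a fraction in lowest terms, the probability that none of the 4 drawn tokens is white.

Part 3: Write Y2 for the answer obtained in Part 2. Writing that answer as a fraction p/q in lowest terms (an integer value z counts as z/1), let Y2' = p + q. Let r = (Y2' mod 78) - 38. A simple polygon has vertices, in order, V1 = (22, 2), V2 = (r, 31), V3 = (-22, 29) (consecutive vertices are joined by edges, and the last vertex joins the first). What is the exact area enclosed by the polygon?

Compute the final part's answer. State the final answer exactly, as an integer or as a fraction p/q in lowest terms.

Part 1: a(2) = 2*(-26) + 1*(-6) = -58; iterating: a(2)=-58, a(3)=-142, a(4)=-342, a(5)=-826, a(6)=-1994, a(7)=-4814, a(8)=-11622, a(9)=-28058, a(10)=-67738, a(11)=-163534, a(12)=-394806, a(13)=-953146; answer -953146
Part 2: Y1 = -953146; d = 4; total draws C(7,4) = 35; favorable C(4,4) = 1; P = 1/35; answer 1/35
Part 3: Y2 = 1/35; threaded value p + q = 36; r = -2; cross terms: (22*31 - -2*2)=686, (-2*29 - -22*31)=624, (-22*2 - 22*29)=-682; twice the area = |628| = 628; area = 314; answer 314

314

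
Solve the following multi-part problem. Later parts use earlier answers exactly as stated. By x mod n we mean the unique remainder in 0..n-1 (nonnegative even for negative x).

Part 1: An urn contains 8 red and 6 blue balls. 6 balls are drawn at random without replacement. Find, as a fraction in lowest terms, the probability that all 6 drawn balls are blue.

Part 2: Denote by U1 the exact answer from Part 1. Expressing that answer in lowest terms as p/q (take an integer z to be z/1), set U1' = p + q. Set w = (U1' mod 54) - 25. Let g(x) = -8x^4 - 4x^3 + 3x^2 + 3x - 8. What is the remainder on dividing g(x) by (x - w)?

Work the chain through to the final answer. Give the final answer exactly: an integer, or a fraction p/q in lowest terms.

Part 1: total draws C(14,6) = 3003; favorable C(6,6) = 1; P = 1/3003; answer 1/3003
Part 2: U1 = 1/3003; threaded value p + q = 3004; w = 9; remainder = value at the root: -8*(9)^4 - 4*(9)^3 + 3*(9)^2 + 3*(9)^1 - 8 = (-52488) + (-2916) + (243) + (27) + (-8) = -55142; answer -55142

-55142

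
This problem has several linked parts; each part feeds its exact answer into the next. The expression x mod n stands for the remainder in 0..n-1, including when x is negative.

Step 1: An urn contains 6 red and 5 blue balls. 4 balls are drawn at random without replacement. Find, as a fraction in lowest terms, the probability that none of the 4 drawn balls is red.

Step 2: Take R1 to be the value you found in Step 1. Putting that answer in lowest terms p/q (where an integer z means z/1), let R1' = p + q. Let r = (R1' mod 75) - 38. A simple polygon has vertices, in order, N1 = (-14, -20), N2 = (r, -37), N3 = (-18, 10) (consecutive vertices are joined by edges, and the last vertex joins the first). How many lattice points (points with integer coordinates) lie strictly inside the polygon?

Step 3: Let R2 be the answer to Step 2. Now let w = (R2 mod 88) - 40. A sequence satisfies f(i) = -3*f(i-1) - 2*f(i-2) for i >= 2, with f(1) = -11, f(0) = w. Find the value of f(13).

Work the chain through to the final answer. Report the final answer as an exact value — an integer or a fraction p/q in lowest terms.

65509

Step 1: total draws C(11,4) = 330; favorable C(5,4) = 5; P = 1/66; answer 1/66
Step 2: R1 = 1/66; threaded value p + q = 67; r = 29; cross terms: (-14*-37 - 29*-20)=1098, (29*10 - -18*-37)=-376, (-18*-20 - -14*10)=500; twice the area = |1222| = 1222; area = 611; boundary points = 1 + 47 + 2 = 50; strictly interior points = area - boundary/2 + 1 = 587; answer 587
Step 3: R2 = 587; w = 19; f(2) = -3*(-11) - 2*(19) = -5; iterating: f(2)=-5, f(3)=37, f(4)=-101, f(5)=229, f(6)=-485, f(7)=997, f(8)=-2021, f(9)=4069, f(10)=-8165, f(11)=16357, f(12)=-32741, f(13)=65509; answer 65509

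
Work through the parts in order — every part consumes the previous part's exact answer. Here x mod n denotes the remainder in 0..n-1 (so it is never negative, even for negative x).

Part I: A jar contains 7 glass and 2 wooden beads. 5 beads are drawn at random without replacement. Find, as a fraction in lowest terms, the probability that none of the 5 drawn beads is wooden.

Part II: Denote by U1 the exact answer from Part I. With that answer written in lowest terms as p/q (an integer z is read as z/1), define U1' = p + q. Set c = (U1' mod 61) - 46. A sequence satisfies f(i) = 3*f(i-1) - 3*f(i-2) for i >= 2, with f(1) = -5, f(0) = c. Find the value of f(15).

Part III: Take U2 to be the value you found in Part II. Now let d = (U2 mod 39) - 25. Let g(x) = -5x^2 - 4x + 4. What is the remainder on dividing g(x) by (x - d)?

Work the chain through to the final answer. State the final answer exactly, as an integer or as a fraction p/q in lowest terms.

Part I: total draws C(9,5) = 126; favorable C(7,5) = 21; P = 1/6; answer 1/6
Part II: U1 = 1/6; threaded value p + q = 7; c = -39; f(2) = 3*(-5) - 3*(-39) = 102; iterating: f(2)=102, f(3)=321, f(4)=657, f(5)=1008, f(6)=1053, f(7)=135, f(8)=-2754, f(9)=-8667, f(10)=-17739, f(11)=-27216, f(12)=-28431, f(13)=-3645, f(14)=74358, f(15)=234009; answer 234009
Part III: U2 = 234009; d = -16; remainder = value at the root: -5*(-16)^2 - 4*(-16)^1 + 4 = (-1280) + (64) + (4) = -1212; answer -1212

-1212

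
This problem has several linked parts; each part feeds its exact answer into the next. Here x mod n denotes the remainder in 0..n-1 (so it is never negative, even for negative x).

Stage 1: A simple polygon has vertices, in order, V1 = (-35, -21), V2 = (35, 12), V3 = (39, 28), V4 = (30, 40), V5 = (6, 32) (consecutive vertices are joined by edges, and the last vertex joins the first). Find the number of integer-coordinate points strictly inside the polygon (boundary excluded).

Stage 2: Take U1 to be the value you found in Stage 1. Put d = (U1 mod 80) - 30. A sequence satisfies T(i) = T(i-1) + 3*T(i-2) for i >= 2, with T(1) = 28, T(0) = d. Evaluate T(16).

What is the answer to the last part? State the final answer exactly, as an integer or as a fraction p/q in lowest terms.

3273088

Stage 1: cross terms: (-35*12 - 35*-21)=315, (35*28 - 39*12)=512, (39*40 - 30*28)=720, (30*32 - 6*40)=720, (6*-21 - -35*32)=994; twice the area = |3261| = 3261; area = 3261/2; boundary points = 1 + 4 + 3 + 8 + 1 = 17; strictly interior points = area - boundary/2 + 1 = 1623; answer 1623
Stage 2: U1 = 1623; d = -7; T(2) = 1*(28) + 3*(-7) = 7; iterating: T(2)=7, T(3)=91, T(4)=112, T(5)=385, T(6)=721, T(7)=1876, T(8)=4039, T(9)=9667, T(10)=21784, T(11)=50785, T(12)=116137, T(13)=268492, T(14)=616903, T(15)=1422379, T(16)=3273088; answer 3273088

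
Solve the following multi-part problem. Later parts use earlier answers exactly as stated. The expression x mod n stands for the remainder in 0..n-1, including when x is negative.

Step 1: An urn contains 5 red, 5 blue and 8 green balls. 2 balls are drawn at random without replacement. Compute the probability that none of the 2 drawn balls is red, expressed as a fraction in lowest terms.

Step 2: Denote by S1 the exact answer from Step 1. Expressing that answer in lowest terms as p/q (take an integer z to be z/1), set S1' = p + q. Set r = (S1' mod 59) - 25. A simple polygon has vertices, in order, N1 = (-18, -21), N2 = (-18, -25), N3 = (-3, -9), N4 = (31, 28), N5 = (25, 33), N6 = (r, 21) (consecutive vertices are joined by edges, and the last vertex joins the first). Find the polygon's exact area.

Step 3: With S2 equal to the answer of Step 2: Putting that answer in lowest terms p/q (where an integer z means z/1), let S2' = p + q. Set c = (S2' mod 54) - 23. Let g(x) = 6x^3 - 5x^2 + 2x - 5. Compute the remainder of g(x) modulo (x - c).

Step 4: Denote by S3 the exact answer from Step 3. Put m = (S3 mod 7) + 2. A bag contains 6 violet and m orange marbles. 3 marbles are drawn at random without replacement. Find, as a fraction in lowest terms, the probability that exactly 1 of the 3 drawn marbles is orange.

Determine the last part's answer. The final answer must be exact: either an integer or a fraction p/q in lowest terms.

5/11

Step 1: total draws C(18,2) = 153; favorable C(13,2) = 78; P = 26/51; answer 26/51
Step 2: S1 = 26/51; threaded value p + q = 77; r = -7; cross terms: (-18*-25 - -18*-21)=72, (-18*-9 - -3*-25)=87, (-3*28 - 31*-9)=195, (31*33 - 25*28)=323, (25*21 - -7*33)=756, (-7*-21 - -18*21)=525; twice the area = |1958| = 1958; area = 979; answer 979
Step 3: S2 = 979; threaded value p + q = 980; c = -15; remainder = value at the root: 6*(-15)^3 - 5*(-15)^2 + 2*(-15)^1 - 5 = (-20250) + (-1125) + (-30) + (-5) = -21410; answer -21410
Step 4: S3 = -21410; m = 5; total draws C(11,3) = 165; favorable C(5,1)*C(6,2) = 75; P = 5/11; answer 5/11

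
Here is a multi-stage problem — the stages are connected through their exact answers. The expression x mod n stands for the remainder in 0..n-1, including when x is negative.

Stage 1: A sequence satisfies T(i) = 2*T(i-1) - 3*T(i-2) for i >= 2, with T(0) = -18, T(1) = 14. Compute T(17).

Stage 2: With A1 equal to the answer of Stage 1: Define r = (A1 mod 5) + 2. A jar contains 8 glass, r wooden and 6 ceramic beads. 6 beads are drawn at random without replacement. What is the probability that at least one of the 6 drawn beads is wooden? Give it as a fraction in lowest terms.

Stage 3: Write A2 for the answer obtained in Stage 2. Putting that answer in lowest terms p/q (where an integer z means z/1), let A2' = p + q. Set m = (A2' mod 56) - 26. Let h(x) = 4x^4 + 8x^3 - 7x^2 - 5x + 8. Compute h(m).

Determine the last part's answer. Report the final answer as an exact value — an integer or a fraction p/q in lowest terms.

Stage 1: T(2) = 2*(14) - 3*(-18) = 82; iterating: T(2)=82, T(3)=122, T(4)=-2, T(5)=-370, T(6)=-734, T(7)=-358, T(8)=1486, T(9)=4046, T(10)=3634, T(11)=-4870, T(12)=-20642, T(13)=-26674, T(14)=8578, T(15)=97178, T(16)=168622, T(17)=45710; answer 45710
Stage 2: A1 = 45710; r = 2; total draws C(16,6) = 8008; complement C(14,6) = 3003; favorable 8008 - 3003 = 5005; P = 5/8; answer 5/8
Stage 3: A2 = 5/8; threaded value p + q = 13; m = -13; 4*(-13)^4 + 8*(-13)^3 - 7*(-13)^2 - 5*(-13)^1 + 8 = (114244) + (-17576) + (-1183) + (65) + (8) = 95558; answer 95558

95558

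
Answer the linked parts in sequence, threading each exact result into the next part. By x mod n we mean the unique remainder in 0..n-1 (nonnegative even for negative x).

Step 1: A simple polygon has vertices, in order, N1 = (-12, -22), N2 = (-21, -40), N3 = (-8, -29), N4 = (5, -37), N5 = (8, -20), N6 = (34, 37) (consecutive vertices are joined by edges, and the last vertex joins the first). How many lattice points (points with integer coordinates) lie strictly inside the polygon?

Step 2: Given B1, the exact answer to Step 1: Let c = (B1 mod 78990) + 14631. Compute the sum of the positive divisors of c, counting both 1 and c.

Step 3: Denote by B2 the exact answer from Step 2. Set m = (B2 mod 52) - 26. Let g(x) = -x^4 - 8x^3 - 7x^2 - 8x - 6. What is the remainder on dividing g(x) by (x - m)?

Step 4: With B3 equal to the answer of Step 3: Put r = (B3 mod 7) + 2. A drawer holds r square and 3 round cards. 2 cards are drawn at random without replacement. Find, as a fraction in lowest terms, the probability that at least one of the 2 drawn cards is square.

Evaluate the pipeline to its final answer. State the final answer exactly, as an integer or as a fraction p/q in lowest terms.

14/15

Step 1: cross terms: (-12*-40 - -21*-22)=18, (-21*-29 - -8*-40)=289, (-8*-37 - 5*-29)=441, (5*-20 - 8*-37)=196, (8*37 - 34*-20)=976, (34*-22 - -12*37)=-304; twice the area = |1616| = 1616; area = 808; boundary points = 9 + 1 + 1 + 1 + 1 + 1 = 14; strictly interior points = area - boundary/2 + 1 = 802; answer 802
Step 2: B1 = 802; c = 15433; 15433 = 11 * 23 * 61; sigma = (1 + 11) * (1 + 23) * (1 + 61) = 12 * 24 * 62 = 17856; answer 17856
Step 3: B2 = 17856; m = -6; remainder = value at the root: -1*(-6)^4 - 8*(-6)^3 - 7*(-6)^2 - 8*(-6)^1 - 6 = (-1296) + (1728) + (-252) + (48) + (-6) = 222; answer 222
Step 4: B3 = 222; r = 7; total draws C(10,2) = 45; complement C(3,2) = 3; favorable 45 - 3 = 42; P = 14/15; answer 14/15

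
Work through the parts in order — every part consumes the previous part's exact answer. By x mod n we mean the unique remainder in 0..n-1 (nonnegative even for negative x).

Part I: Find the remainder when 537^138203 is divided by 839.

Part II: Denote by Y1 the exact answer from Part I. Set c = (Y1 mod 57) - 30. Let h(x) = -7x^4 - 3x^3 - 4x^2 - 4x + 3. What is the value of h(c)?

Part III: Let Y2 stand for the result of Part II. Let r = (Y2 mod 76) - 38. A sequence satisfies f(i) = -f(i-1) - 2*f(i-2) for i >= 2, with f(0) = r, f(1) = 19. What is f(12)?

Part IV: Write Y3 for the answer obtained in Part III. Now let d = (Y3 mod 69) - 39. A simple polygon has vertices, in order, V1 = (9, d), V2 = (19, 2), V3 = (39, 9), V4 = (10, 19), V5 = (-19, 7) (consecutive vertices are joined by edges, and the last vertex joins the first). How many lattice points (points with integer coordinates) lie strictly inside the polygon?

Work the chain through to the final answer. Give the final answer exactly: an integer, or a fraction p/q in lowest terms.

943

Part I: squarings mod 839: 537^1=537, 537^2=592, 537^4=601, 537^8=431, 537^16=342, 537^32=343, 537^64=189, 537^128=483, 537^256=47, 537^512=531, 537^1024=57, 537^2048=732, 537^4096=542, 537^8192=114, 537^16384=411, 537^32768=282, 537^65536=658, 537^131072=40; 537^138203 = 537^1 * 537^2 * 537^8 * 537^16 * 537^64 * 537^128 * 537^256 * 537^512 * 537^2048 * 537^4096 * 537^131072 = 460 (mod 839); answer 460
Part II: Y1 = 460; c = -26; -7*(-26)^4 - 3*(-26)^3 - 4*(-26)^2 - 4*(-26)^1 + 3 = (-3198832) + (52728) + (-2704) + (104) + (3) = -3148701; answer -3148701
Part III: Y2 = -3148701; r = 17; f(2) = -1*(19) - 2*(17) = -53; iterating: f(2)=-53, f(3)=15, f(4)=91, f(5)=-121, f(6)=-61, f(7)=303, f(8)=-181, f(9)=-425, f(10)=787, f(11)=63, f(12)=-1637; answer -1637
Part IV: Y3 = -1637; d = -20; cross terms: (9*2 - 19*-20)=398, (19*9 - 39*2)=93, (39*19 - 10*9)=651, (10*7 - -19*19)=431, (-19*-20 - 9*7)=317; twice the area = |1890| = 1890; area = 945; boundary points = 2 + 1 + 1 + 1 + 1 = 6; strictly interior points = area - boundary/2 + 1 = 943; answer 943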